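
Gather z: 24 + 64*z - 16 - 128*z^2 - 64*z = 8 - 128*z^2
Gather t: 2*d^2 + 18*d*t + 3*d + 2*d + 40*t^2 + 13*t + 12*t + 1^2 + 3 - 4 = 2*d^2 + 5*d + 40*t^2 + t*(18*d + 25)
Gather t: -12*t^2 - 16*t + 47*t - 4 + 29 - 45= -12*t^2 + 31*t - 20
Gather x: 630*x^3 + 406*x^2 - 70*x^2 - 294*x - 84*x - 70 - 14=630*x^3 + 336*x^2 - 378*x - 84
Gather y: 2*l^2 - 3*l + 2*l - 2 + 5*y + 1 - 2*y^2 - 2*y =2*l^2 - l - 2*y^2 + 3*y - 1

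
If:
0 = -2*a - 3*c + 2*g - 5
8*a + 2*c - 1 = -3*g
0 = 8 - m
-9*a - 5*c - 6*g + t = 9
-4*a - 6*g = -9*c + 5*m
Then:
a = -11/2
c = 108/13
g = 123/13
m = 8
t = 1503/26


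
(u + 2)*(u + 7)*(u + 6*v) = u^3 + 6*u^2*v + 9*u^2 + 54*u*v + 14*u + 84*v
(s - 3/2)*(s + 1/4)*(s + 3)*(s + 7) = s^4 + 35*s^3/4 + 65*s^2/8 - 30*s - 63/8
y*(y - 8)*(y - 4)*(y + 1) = y^4 - 11*y^3 + 20*y^2 + 32*y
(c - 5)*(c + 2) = c^2 - 3*c - 10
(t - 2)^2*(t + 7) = t^3 + 3*t^2 - 24*t + 28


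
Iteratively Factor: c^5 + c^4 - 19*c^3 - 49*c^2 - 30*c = (c - 5)*(c^4 + 6*c^3 + 11*c^2 + 6*c) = (c - 5)*(c + 1)*(c^3 + 5*c^2 + 6*c) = c*(c - 5)*(c + 1)*(c^2 + 5*c + 6) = c*(c - 5)*(c + 1)*(c + 2)*(c + 3)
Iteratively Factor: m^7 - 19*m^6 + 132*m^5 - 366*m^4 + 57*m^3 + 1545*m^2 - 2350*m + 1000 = (m - 5)*(m^6 - 14*m^5 + 62*m^4 - 56*m^3 - 223*m^2 + 430*m - 200) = (m - 5)*(m - 1)*(m^5 - 13*m^4 + 49*m^3 - 7*m^2 - 230*m + 200) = (m - 5)*(m - 1)*(m + 2)*(m^4 - 15*m^3 + 79*m^2 - 165*m + 100) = (m - 5)*(m - 4)*(m - 1)*(m + 2)*(m^3 - 11*m^2 + 35*m - 25) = (m - 5)^2*(m - 4)*(m - 1)*(m + 2)*(m^2 - 6*m + 5) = (m - 5)^3*(m - 4)*(m - 1)*(m + 2)*(m - 1)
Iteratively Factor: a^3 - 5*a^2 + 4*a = (a - 4)*(a^2 - a) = a*(a - 4)*(a - 1)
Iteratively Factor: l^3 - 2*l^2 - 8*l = (l - 4)*(l^2 + 2*l) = (l - 4)*(l + 2)*(l)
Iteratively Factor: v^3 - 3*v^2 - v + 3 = (v - 3)*(v^2 - 1) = (v - 3)*(v - 1)*(v + 1)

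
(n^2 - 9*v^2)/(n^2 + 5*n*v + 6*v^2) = (n - 3*v)/(n + 2*v)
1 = 1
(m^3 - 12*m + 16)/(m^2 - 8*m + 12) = (m^2 + 2*m - 8)/(m - 6)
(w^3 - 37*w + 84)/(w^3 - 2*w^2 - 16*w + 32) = (w^2 + 4*w - 21)/(w^2 + 2*w - 8)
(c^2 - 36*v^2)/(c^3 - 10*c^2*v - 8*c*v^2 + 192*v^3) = (-c - 6*v)/(-c^2 + 4*c*v + 32*v^2)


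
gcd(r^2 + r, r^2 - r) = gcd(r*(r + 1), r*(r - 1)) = r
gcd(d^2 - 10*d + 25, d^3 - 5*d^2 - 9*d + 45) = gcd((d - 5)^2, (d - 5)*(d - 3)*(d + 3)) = d - 5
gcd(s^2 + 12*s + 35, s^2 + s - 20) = s + 5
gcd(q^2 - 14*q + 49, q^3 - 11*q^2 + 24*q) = 1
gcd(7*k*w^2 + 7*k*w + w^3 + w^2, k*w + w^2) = w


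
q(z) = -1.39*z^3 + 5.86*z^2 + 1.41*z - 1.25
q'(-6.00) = -219.03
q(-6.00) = 501.49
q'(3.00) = -0.96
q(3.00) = 18.19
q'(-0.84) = -11.38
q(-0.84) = 2.52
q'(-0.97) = -13.88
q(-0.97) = 4.16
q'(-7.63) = -330.78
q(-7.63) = 946.57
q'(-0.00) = 1.41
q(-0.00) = -1.25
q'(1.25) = 9.54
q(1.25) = 6.95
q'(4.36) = -26.76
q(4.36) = 1.09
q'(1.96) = 8.36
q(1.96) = 13.56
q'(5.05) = -45.75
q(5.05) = -23.70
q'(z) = -4.17*z^2 + 11.72*z + 1.41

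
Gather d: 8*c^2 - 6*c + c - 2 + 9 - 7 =8*c^2 - 5*c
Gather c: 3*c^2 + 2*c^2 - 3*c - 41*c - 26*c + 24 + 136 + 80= 5*c^2 - 70*c + 240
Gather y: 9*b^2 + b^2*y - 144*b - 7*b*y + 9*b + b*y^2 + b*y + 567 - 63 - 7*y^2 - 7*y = 9*b^2 - 135*b + y^2*(b - 7) + y*(b^2 - 6*b - 7) + 504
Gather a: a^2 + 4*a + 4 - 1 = a^2 + 4*a + 3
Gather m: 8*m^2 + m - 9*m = 8*m^2 - 8*m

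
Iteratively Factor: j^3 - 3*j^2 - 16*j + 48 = (j - 4)*(j^2 + j - 12) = (j - 4)*(j + 4)*(j - 3)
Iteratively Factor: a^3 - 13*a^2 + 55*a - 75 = (a - 3)*(a^2 - 10*a + 25) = (a - 5)*(a - 3)*(a - 5)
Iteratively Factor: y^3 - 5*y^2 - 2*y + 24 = (y - 3)*(y^2 - 2*y - 8) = (y - 4)*(y - 3)*(y + 2)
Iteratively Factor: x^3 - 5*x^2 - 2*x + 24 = (x - 4)*(x^2 - x - 6) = (x - 4)*(x - 3)*(x + 2)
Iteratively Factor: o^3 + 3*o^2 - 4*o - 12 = (o - 2)*(o^2 + 5*o + 6) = (o - 2)*(o + 3)*(o + 2)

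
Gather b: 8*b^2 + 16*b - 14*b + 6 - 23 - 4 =8*b^2 + 2*b - 21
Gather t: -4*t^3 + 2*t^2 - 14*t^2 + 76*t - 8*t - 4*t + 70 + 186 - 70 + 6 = -4*t^3 - 12*t^2 + 64*t + 192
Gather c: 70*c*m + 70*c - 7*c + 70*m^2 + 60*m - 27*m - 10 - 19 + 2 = c*(70*m + 63) + 70*m^2 + 33*m - 27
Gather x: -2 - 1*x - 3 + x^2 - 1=x^2 - x - 6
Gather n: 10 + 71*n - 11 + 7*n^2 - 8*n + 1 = 7*n^2 + 63*n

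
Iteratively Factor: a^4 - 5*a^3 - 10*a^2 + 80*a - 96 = (a - 3)*(a^3 - 2*a^2 - 16*a + 32) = (a - 4)*(a - 3)*(a^2 + 2*a - 8) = (a - 4)*(a - 3)*(a + 4)*(a - 2)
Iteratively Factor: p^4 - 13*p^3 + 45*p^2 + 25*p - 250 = (p - 5)*(p^3 - 8*p^2 + 5*p + 50) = (p - 5)*(p + 2)*(p^2 - 10*p + 25) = (p - 5)^2*(p + 2)*(p - 5)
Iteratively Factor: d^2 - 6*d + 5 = (d - 5)*(d - 1)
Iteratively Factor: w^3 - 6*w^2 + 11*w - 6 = (w - 3)*(w^2 - 3*w + 2) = (w - 3)*(w - 2)*(w - 1)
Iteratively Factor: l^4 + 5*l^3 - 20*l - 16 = (l + 2)*(l^3 + 3*l^2 - 6*l - 8) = (l + 1)*(l + 2)*(l^2 + 2*l - 8) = (l + 1)*(l + 2)*(l + 4)*(l - 2)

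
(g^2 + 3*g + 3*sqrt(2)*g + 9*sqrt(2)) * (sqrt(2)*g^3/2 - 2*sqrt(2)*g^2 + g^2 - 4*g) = sqrt(2)*g^5/2 - sqrt(2)*g^4/2 + 4*g^4 - 3*sqrt(2)*g^3 - 4*g^3 - 48*g^2 - 3*sqrt(2)*g^2 - 36*sqrt(2)*g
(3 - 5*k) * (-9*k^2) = 45*k^3 - 27*k^2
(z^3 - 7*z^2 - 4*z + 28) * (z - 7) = z^4 - 14*z^3 + 45*z^2 + 56*z - 196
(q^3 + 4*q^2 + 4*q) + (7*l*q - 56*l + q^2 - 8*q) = 7*l*q - 56*l + q^3 + 5*q^2 - 4*q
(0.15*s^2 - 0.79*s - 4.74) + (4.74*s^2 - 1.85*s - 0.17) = 4.89*s^2 - 2.64*s - 4.91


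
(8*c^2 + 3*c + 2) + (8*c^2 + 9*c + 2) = 16*c^2 + 12*c + 4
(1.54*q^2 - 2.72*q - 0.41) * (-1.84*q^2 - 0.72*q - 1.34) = -2.8336*q^4 + 3.896*q^3 + 0.6492*q^2 + 3.94*q + 0.5494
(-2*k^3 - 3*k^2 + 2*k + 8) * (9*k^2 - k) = -18*k^5 - 25*k^4 + 21*k^3 + 70*k^2 - 8*k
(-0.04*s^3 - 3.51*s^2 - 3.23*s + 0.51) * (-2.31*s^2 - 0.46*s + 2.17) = 0.0924*s^5 + 8.1265*s^4 + 8.9891*s^3 - 7.309*s^2 - 7.2437*s + 1.1067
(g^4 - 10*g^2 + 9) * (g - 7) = g^5 - 7*g^4 - 10*g^3 + 70*g^2 + 9*g - 63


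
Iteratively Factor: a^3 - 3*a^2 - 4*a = (a - 4)*(a^2 + a) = a*(a - 4)*(a + 1)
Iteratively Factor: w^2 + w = (w + 1)*(w)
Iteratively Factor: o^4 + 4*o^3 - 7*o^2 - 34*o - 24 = (o - 3)*(o^3 + 7*o^2 + 14*o + 8) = (o - 3)*(o + 2)*(o^2 + 5*o + 4) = (o - 3)*(o + 2)*(o + 4)*(o + 1)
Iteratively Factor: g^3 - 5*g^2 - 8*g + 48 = (g + 3)*(g^2 - 8*g + 16) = (g - 4)*(g + 3)*(g - 4)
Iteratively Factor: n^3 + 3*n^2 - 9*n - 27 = (n + 3)*(n^2 - 9) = (n - 3)*(n + 3)*(n + 3)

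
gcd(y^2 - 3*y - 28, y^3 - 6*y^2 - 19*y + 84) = y^2 - 3*y - 28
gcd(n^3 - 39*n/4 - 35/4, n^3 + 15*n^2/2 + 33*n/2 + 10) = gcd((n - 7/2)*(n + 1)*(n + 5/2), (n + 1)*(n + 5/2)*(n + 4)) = n^2 + 7*n/2 + 5/2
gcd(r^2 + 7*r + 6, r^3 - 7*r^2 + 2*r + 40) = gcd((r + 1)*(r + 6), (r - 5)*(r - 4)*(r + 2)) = 1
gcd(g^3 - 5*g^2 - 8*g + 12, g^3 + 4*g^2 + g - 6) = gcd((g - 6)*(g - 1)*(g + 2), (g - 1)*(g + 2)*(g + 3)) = g^2 + g - 2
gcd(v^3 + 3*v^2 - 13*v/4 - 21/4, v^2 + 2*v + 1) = v + 1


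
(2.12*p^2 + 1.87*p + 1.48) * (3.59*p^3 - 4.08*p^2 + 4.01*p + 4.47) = 7.6108*p^5 - 1.9363*p^4 + 6.1848*p^3 + 10.9367*p^2 + 14.2937*p + 6.6156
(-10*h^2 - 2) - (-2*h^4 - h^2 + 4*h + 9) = 2*h^4 - 9*h^2 - 4*h - 11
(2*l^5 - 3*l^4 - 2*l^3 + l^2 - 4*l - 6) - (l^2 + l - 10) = 2*l^5 - 3*l^4 - 2*l^3 - 5*l + 4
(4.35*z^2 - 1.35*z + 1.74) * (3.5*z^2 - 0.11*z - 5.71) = 15.225*z^4 - 5.2035*z^3 - 18.6*z^2 + 7.5171*z - 9.9354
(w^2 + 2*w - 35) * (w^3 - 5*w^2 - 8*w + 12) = w^5 - 3*w^4 - 53*w^3 + 171*w^2 + 304*w - 420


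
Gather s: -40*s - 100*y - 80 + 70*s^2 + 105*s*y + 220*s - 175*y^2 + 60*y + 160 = 70*s^2 + s*(105*y + 180) - 175*y^2 - 40*y + 80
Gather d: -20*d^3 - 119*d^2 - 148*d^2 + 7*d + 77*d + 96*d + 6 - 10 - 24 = -20*d^3 - 267*d^2 + 180*d - 28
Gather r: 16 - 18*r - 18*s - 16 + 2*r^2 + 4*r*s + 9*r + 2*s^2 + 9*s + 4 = 2*r^2 + r*(4*s - 9) + 2*s^2 - 9*s + 4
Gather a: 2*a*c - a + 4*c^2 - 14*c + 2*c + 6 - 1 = a*(2*c - 1) + 4*c^2 - 12*c + 5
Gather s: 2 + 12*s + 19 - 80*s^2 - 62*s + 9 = -80*s^2 - 50*s + 30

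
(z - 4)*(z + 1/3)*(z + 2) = z^3 - 5*z^2/3 - 26*z/3 - 8/3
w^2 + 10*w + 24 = (w + 4)*(w + 6)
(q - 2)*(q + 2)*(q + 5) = q^3 + 5*q^2 - 4*q - 20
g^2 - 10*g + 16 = (g - 8)*(g - 2)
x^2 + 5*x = x*(x + 5)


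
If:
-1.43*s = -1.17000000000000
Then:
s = 0.82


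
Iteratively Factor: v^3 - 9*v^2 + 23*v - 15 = (v - 5)*(v^2 - 4*v + 3) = (v - 5)*(v - 3)*(v - 1)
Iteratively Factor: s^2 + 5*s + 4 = (s + 4)*(s + 1)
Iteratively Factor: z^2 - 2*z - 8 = (z + 2)*(z - 4)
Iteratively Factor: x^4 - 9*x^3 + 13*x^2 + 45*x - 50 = (x + 2)*(x^3 - 11*x^2 + 35*x - 25) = (x - 5)*(x + 2)*(x^2 - 6*x + 5) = (x - 5)*(x - 1)*(x + 2)*(x - 5)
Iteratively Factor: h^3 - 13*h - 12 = (h + 1)*(h^2 - h - 12) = (h + 1)*(h + 3)*(h - 4)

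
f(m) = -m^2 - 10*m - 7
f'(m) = -2*m - 10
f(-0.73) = -0.23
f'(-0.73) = -8.54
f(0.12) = -8.21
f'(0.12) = -10.24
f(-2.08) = 9.47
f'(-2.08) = -5.84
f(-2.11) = 9.65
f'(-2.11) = -5.78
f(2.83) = -43.31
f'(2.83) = -15.66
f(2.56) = -39.15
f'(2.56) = -15.12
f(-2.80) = 13.16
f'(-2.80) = -4.40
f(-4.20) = 17.36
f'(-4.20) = -1.60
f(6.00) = -103.00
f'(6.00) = -22.00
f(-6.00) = 17.00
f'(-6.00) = 2.00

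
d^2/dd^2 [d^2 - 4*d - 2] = 2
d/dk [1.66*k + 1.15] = 1.66000000000000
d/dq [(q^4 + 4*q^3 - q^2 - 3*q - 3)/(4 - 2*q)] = (-3*q^4 + 25*q^2 - 4*q - 9)/(2*(q^2 - 4*q + 4))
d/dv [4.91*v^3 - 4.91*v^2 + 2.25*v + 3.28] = 14.73*v^2 - 9.82*v + 2.25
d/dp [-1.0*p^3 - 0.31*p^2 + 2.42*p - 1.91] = -3.0*p^2 - 0.62*p + 2.42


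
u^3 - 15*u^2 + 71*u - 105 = (u - 7)*(u - 5)*(u - 3)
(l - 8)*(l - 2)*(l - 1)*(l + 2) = l^4 - 9*l^3 + 4*l^2 + 36*l - 32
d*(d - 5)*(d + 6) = d^3 + d^2 - 30*d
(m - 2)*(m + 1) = m^2 - m - 2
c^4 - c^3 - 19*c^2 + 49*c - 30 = (c - 3)*(c - 2)*(c - 1)*(c + 5)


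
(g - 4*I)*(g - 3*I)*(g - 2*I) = g^3 - 9*I*g^2 - 26*g + 24*I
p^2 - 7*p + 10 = (p - 5)*(p - 2)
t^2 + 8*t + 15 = (t + 3)*(t + 5)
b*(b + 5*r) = b^2 + 5*b*r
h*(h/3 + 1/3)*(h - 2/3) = h^3/3 + h^2/9 - 2*h/9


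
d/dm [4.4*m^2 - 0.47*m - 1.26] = 8.8*m - 0.47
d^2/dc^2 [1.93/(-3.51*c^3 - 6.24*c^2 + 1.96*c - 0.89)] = ((40.6458*c + 24.0864)*(3.51*c^3 + 6.24*c^2 - 1.96*c + 0.89) - 1.93*(10.53*c^2 + 12.48*c - 1.96)*(21.06*c^2 + 24.96*c - 3.92))/(3.51*c^3 + 6.24*c^2 - 1.96*c + 0.89)^3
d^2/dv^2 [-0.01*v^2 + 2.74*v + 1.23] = -0.0200000000000000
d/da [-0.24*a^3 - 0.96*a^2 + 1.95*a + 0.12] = -0.72*a^2 - 1.92*a + 1.95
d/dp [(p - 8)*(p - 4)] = 2*p - 12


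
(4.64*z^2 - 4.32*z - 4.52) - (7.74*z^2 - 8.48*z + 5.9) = -3.1*z^2 + 4.16*z - 10.42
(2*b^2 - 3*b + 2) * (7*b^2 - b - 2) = 14*b^4 - 23*b^3 + 13*b^2 + 4*b - 4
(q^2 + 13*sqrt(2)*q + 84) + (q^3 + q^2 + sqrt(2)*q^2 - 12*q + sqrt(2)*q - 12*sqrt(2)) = q^3 + sqrt(2)*q^2 + 2*q^2 - 12*q + 14*sqrt(2)*q - 12*sqrt(2) + 84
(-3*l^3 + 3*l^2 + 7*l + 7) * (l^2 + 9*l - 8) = -3*l^5 - 24*l^4 + 58*l^3 + 46*l^2 + 7*l - 56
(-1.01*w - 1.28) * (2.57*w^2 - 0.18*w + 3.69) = -2.5957*w^3 - 3.1078*w^2 - 3.4965*w - 4.7232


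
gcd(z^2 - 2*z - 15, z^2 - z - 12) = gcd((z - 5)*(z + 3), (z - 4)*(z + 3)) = z + 3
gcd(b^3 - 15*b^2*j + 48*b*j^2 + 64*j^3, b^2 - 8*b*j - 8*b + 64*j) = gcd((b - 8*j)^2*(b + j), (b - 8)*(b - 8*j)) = b - 8*j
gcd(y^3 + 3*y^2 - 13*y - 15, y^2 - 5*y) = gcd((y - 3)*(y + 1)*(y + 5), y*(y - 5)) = 1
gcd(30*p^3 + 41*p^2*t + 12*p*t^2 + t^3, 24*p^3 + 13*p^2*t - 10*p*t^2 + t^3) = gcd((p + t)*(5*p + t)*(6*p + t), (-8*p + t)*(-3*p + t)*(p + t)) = p + t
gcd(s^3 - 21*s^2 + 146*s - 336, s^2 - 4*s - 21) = s - 7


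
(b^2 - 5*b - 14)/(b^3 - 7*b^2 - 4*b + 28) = 1/(b - 2)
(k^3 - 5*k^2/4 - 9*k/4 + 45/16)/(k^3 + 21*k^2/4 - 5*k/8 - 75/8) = (k - 3/2)/(k + 5)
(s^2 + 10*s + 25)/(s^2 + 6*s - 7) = (s^2 + 10*s + 25)/(s^2 + 6*s - 7)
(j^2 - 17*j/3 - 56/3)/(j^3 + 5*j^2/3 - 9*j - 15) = (3*j^2 - 17*j - 56)/(3*j^3 + 5*j^2 - 27*j - 45)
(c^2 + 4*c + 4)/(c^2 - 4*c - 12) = (c + 2)/(c - 6)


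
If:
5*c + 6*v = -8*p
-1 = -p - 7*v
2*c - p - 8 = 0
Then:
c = 394/135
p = -292/135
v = 61/135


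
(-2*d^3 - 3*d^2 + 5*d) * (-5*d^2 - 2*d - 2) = 10*d^5 + 19*d^4 - 15*d^3 - 4*d^2 - 10*d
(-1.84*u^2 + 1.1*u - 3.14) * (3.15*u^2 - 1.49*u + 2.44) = -5.796*u^4 + 6.2066*u^3 - 16.0196*u^2 + 7.3626*u - 7.6616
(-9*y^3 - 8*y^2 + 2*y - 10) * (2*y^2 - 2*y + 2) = -18*y^5 + 2*y^4 + 2*y^3 - 40*y^2 + 24*y - 20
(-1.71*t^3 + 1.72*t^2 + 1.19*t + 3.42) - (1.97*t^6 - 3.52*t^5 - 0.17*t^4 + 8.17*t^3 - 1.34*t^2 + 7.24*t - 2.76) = -1.97*t^6 + 3.52*t^5 + 0.17*t^4 - 9.88*t^3 + 3.06*t^2 - 6.05*t + 6.18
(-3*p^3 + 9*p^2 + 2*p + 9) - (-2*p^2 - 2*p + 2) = -3*p^3 + 11*p^2 + 4*p + 7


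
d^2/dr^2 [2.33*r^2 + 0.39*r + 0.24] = 4.66000000000000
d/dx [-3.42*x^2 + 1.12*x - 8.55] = 1.12 - 6.84*x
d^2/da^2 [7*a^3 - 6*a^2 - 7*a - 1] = 42*a - 12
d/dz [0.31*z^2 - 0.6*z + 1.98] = 0.62*z - 0.6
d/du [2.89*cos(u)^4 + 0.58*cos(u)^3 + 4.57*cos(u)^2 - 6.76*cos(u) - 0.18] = (-11.56*cos(u)^3 - 1.74*cos(u)^2 - 9.14*cos(u) + 6.76)*sin(u)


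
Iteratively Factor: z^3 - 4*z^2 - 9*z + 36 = (z + 3)*(z^2 - 7*z + 12) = (z - 4)*(z + 3)*(z - 3)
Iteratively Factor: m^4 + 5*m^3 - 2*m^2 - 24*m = (m + 3)*(m^3 + 2*m^2 - 8*m) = (m - 2)*(m + 3)*(m^2 + 4*m) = m*(m - 2)*(m + 3)*(m + 4)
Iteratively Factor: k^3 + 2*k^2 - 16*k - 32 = (k - 4)*(k^2 + 6*k + 8) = (k - 4)*(k + 4)*(k + 2)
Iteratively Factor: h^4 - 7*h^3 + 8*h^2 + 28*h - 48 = (h + 2)*(h^3 - 9*h^2 + 26*h - 24) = (h - 2)*(h + 2)*(h^2 - 7*h + 12) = (h - 3)*(h - 2)*(h + 2)*(h - 4)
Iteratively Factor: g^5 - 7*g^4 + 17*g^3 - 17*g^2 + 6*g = (g - 2)*(g^4 - 5*g^3 + 7*g^2 - 3*g) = (g - 2)*(g - 1)*(g^3 - 4*g^2 + 3*g) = (g - 3)*(g - 2)*(g - 1)*(g^2 - g) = g*(g - 3)*(g - 2)*(g - 1)*(g - 1)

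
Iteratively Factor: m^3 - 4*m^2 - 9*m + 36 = (m - 3)*(m^2 - m - 12) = (m - 3)*(m + 3)*(m - 4)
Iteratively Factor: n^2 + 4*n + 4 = (n + 2)*(n + 2)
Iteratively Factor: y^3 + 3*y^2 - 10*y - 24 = (y - 3)*(y^2 + 6*y + 8) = (y - 3)*(y + 4)*(y + 2)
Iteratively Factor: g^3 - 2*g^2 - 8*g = (g + 2)*(g^2 - 4*g) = g*(g + 2)*(g - 4)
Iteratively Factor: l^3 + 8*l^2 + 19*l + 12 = (l + 1)*(l^2 + 7*l + 12) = (l + 1)*(l + 4)*(l + 3)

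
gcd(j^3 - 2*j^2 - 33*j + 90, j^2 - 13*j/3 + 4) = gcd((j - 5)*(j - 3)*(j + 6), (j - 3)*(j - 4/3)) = j - 3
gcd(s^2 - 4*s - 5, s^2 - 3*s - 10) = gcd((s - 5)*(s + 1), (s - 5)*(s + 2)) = s - 5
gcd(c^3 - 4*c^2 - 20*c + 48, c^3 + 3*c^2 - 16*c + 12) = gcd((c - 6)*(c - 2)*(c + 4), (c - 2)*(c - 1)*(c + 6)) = c - 2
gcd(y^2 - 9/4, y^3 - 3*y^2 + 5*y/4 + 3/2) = y - 3/2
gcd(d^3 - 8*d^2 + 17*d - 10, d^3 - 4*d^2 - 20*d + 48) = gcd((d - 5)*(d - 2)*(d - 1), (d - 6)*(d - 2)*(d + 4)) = d - 2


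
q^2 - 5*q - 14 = (q - 7)*(q + 2)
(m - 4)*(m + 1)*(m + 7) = m^3 + 4*m^2 - 25*m - 28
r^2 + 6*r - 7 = (r - 1)*(r + 7)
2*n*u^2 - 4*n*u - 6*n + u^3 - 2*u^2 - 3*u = (2*n + u)*(u - 3)*(u + 1)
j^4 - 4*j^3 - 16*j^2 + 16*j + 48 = (j - 6)*(j - 2)*(j + 2)^2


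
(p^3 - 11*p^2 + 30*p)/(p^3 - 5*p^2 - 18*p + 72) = p*(p - 5)/(p^2 + p - 12)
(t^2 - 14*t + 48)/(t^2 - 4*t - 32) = (t - 6)/(t + 4)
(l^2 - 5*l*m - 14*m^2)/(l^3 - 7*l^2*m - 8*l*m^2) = (-l^2 + 5*l*m + 14*m^2)/(l*(-l^2 + 7*l*m + 8*m^2))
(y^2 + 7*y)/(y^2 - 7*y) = (y + 7)/(y - 7)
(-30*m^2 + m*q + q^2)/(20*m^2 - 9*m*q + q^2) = (6*m + q)/(-4*m + q)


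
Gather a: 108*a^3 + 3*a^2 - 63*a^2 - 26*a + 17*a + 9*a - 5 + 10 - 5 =108*a^3 - 60*a^2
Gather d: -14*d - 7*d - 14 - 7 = -21*d - 21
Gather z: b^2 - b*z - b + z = b^2 - b + z*(1 - b)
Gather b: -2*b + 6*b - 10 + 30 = 4*b + 20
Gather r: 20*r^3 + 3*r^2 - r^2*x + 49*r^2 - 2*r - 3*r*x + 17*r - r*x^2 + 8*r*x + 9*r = 20*r^3 + r^2*(52 - x) + r*(-x^2 + 5*x + 24)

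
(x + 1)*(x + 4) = x^2 + 5*x + 4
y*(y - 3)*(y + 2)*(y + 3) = y^4 + 2*y^3 - 9*y^2 - 18*y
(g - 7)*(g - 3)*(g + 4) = g^3 - 6*g^2 - 19*g + 84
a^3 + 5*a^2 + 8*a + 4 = (a + 1)*(a + 2)^2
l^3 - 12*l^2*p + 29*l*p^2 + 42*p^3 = (l - 7*p)*(l - 6*p)*(l + p)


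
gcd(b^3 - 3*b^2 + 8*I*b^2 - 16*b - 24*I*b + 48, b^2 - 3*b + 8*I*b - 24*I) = b - 3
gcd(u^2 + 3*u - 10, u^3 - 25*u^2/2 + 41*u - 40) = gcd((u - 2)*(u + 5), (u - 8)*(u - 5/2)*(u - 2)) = u - 2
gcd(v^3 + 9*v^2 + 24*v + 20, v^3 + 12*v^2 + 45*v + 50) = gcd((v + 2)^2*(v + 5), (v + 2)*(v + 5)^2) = v^2 + 7*v + 10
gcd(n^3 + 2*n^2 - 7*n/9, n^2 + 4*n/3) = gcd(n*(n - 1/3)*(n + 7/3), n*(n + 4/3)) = n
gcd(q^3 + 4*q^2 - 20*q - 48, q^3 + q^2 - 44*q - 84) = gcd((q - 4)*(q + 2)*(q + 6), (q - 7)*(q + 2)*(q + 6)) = q^2 + 8*q + 12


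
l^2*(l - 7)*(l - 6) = l^4 - 13*l^3 + 42*l^2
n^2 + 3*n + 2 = (n + 1)*(n + 2)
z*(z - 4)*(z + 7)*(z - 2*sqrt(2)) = z^4 - 2*sqrt(2)*z^3 + 3*z^3 - 28*z^2 - 6*sqrt(2)*z^2 + 56*sqrt(2)*z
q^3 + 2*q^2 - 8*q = q*(q - 2)*(q + 4)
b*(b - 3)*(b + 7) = b^3 + 4*b^2 - 21*b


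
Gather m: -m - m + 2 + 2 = 4 - 2*m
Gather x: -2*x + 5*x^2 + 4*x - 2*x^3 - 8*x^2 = -2*x^3 - 3*x^2 + 2*x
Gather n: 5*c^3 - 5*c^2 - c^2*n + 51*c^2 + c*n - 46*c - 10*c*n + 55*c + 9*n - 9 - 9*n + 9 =5*c^3 + 46*c^2 + 9*c + n*(-c^2 - 9*c)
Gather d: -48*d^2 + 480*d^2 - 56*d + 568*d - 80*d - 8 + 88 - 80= 432*d^2 + 432*d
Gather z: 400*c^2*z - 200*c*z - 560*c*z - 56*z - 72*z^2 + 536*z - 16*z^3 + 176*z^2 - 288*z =-16*z^3 + 104*z^2 + z*(400*c^2 - 760*c + 192)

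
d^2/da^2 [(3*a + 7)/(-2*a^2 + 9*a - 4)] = 2*(-(3*a + 7)*(4*a - 9)^2 + (18*a - 13)*(2*a^2 - 9*a + 4))/(2*a^2 - 9*a + 4)^3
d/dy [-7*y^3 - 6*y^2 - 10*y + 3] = -21*y^2 - 12*y - 10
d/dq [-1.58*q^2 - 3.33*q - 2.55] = -3.16*q - 3.33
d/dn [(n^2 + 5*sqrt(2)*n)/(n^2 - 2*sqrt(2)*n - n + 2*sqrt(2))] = (-7*sqrt(2)*n^2 - n^2 + 4*sqrt(2)*n + 20)/(n^4 - 4*sqrt(2)*n^3 - 2*n^3 + 9*n^2 + 8*sqrt(2)*n^2 - 16*n - 4*sqrt(2)*n + 8)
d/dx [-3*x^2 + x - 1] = 1 - 6*x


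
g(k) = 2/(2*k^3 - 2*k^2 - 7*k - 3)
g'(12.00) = 0.00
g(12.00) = 0.00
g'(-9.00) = 0.00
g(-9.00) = 0.00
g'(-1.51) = -1.69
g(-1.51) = -0.52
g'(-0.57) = 6081.25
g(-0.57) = -66.26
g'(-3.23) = -0.03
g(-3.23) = -0.03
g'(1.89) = -0.14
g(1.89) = -0.20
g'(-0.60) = 2118.06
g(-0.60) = 41.67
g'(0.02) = 1.43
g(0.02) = -0.64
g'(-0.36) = 13.80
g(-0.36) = -2.40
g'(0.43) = 0.39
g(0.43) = -0.32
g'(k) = 2*(-6*k^2 + 4*k + 7)/(2*k^3 - 2*k^2 - 7*k - 3)^2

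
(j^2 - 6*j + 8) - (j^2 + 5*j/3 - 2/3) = 26/3 - 23*j/3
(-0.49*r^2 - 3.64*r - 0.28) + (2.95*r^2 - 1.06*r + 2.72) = 2.46*r^2 - 4.7*r + 2.44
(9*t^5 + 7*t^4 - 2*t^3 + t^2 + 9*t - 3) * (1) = 9*t^5 + 7*t^4 - 2*t^3 + t^2 + 9*t - 3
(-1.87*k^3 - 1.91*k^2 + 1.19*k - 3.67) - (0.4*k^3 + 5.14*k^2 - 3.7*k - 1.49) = -2.27*k^3 - 7.05*k^2 + 4.89*k - 2.18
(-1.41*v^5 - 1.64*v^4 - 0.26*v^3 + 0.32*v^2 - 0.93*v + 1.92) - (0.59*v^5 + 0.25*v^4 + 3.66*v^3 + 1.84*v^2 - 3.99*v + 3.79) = -2.0*v^5 - 1.89*v^4 - 3.92*v^3 - 1.52*v^2 + 3.06*v - 1.87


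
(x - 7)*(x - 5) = x^2 - 12*x + 35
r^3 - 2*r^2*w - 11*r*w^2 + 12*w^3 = (r - 4*w)*(r - w)*(r + 3*w)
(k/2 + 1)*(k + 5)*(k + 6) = k^3/2 + 13*k^2/2 + 26*k + 30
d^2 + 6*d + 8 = (d + 2)*(d + 4)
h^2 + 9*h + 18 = (h + 3)*(h + 6)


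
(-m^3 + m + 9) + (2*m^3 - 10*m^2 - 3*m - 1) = m^3 - 10*m^2 - 2*m + 8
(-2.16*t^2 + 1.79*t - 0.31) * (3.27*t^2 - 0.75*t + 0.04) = -7.0632*t^4 + 7.4733*t^3 - 2.4426*t^2 + 0.3041*t - 0.0124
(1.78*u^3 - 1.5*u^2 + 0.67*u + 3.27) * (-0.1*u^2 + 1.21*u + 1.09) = -0.178*u^5 + 2.3038*u^4 + 0.0582000000000002*u^3 - 1.1513*u^2 + 4.687*u + 3.5643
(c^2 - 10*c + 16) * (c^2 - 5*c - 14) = c^4 - 15*c^3 + 52*c^2 + 60*c - 224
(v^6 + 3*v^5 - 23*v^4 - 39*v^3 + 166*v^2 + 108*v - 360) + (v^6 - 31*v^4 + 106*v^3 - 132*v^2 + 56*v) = 2*v^6 + 3*v^5 - 54*v^4 + 67*v^3 + 34*v^2 + 164*v - 360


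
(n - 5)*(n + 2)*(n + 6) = n^3 + 3*n^2 - 28*n - 60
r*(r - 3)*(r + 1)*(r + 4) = r^4 + 2*r^3 - 11*r^2 - 12*r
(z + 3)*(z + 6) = z^2 + 9*z + 18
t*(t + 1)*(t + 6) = t^3 + 7*t^2 + 6*t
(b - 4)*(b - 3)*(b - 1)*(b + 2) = b^4 - 6*b^3 + 3*b^2 + 26*b - 24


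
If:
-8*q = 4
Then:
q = -1/2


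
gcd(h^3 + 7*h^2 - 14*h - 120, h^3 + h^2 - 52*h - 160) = h + 5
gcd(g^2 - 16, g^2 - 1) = 1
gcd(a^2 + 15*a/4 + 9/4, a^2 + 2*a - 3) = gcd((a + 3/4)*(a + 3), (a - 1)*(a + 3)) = a + 3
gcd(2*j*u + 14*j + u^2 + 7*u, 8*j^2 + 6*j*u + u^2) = 2*j + u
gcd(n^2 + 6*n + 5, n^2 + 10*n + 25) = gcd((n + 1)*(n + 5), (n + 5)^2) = n + 5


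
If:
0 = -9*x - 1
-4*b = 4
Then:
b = -1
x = -1/9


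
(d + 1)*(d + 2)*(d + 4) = d^3 + 7*d^2 + 14*d + 8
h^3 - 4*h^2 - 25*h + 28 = (h - 7)*(h - 1)*(h + 4)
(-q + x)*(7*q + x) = -7*q^2 + 6*q*x + x^2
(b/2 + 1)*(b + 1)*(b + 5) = b^3/2 + 4*b^2 + 17*b/2 + 5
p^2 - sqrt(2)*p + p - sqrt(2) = (p + 1)*(p - sqrt(2))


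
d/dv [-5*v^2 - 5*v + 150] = -10*v - 5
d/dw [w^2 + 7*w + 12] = 2*w + 7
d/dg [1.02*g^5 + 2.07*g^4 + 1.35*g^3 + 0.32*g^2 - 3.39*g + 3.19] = 5.1*g^4 + 8.28*g^3 + 4.05*g^2 + 0.64*g - 3.39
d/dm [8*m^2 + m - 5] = 16*m + 1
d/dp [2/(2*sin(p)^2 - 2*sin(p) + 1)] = 4*(-sin(2*p) + cos(p))/(-2*sin(p) - cos(2*p) + 2)^2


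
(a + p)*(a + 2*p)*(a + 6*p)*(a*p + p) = a^4*p + 9*a^3*p^2 + a^3*p + 20*a^2*p^3 + 9*a^2*p^2 + 12*a*p^4 + 20*a*p^3 + 12*p^4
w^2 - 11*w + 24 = (w - 8)*(w - 3)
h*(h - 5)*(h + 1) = h^3 - 4*h^2 - 5*h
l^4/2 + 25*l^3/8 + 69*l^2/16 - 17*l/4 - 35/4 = (l/2 + 1)*(l - 5/4)*(l + 2)*(l + 7/2)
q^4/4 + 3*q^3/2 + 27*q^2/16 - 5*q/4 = q*(q/4 + 1)*(q - 1/2)*(q + 5/2)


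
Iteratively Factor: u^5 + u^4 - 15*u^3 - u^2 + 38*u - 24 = (u - 3)*(u^4 + 4*u^3 - 3*u^2 - 10*u + 8) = (u - 3)*(u + 2)*(u^3 + 2*u^2 - 7*u + 4) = (u - 3)*(u - 1)*(u + 2)*(u^2 + 3*u - 4) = (u - 3)*(u - 1)*(u + 2)*(u + 4)*(u - 1)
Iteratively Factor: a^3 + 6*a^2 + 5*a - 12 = (a + 3)*(a^2 + 3*a - 4) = (a - 1)*(a + 3)*(a + 4)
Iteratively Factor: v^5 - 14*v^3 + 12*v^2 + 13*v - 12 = (v - 1)*(v^4 + v^3 - 13*v^2 - v + 12) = (v - 3)*(v - 1)*(v^3 + 4*v^2 - v - 4) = (v - 3)*(v - 1)^2*(v^2 + 5*v + 4) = (v - 3)*(v - 1)^2*(v + 1)*(v + 4)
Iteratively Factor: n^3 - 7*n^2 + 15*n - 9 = (n - 1)*(n^2 - 6*n + 9) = (n - 3)*(n - 1)*(n - 3)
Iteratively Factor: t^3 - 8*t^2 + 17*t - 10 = (t - 1)*(t^2 - 7*t + 10) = (t - 2)*(t - 1)*(t - 5)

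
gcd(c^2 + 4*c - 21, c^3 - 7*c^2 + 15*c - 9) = c - 3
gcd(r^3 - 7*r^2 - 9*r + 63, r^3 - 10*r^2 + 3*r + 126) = r^2 - 4*r - 21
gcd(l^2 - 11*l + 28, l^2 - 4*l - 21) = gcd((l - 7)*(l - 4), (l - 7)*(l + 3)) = l - 7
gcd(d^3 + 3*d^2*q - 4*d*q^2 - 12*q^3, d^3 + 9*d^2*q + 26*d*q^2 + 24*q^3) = d^2 + 5*d*q + 6*q^2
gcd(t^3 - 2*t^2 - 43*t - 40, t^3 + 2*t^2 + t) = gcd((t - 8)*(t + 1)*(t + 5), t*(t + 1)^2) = t + 1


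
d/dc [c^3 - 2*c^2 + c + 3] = 3*c^2 - 4*c + 1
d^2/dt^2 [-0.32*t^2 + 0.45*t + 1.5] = -0.640000000000000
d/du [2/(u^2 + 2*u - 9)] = 4*(-u - 1)/(u^2 + 2*u - 9)^2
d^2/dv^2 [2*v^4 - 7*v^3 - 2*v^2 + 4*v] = 24*v^2 - 42*v - 4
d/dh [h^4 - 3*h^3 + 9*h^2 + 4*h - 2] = 4*h^3 - 9*h^2 + 18*h + 4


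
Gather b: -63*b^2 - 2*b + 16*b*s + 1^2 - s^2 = -63*b^2 + b*(16*s - 2) - s^2 + 1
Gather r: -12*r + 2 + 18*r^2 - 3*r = 18*r^2 - 15*r + 2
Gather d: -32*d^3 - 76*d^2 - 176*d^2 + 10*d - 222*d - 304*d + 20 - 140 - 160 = -32*d^3 - 252*d^2 - 516*d - 280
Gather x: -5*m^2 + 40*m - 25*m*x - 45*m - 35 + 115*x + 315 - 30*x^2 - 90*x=-5*m^2 - 5*m - 30*x^2 + x*(25 - 25*m) + 280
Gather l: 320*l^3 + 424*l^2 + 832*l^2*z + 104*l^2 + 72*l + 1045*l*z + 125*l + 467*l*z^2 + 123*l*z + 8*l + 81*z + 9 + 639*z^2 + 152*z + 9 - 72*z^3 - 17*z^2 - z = 320*l^3 + l^2*(832*z + 528) + l*(467*z^2 + 1168*z + 205) - 72*z^3 + 622*z^2 + 232*z + 18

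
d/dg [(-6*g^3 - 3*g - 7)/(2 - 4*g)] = (24*g^3 - 18*g^2 - 17)/(2*(4*g^2 - 4*g + 1))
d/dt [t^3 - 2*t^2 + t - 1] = 3*t^2 - 4*t + 1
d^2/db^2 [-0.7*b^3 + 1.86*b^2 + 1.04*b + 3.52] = 3.72 - 4.2*b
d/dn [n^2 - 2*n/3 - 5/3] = 2*n - 2/3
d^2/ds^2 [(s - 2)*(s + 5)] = 2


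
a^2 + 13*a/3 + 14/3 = (a + 2)*(a + 7/3)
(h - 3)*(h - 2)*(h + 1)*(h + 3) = h^4 - h^3 - 11*h^2 + 9*h + 18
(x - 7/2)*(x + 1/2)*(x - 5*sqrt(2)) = x^3 - 5*sqrt(2)*x^2 - 3*x^2 - 7*x/4 + 15*sqrt(2)*x + 35*sqrt(2)/4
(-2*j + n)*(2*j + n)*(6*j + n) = -24*j^3 - 4*j^2*n + 6*j*n^2 + n^3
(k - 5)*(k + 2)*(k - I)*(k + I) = k^4 - 3*k^3 - 9*k^2 - 3*k - 10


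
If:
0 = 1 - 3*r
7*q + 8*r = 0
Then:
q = -8/21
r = 1/3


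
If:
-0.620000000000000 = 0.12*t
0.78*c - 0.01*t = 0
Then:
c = -0.07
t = -5.17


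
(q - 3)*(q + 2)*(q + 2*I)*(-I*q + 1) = -I*q^4 + 3*q^3 + I*q^3 - 3*q^2 + 8*I*q^2 - 18*q - 2*I*q - 12*I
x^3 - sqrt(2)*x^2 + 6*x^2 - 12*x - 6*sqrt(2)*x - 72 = (x + 6)*(x - 3*sqrt(2))*(x + 2*sqrt(2))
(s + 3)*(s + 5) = s^2 + 8*s + 15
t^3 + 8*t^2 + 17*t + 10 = (t + 1)*(t + 2)*(t + 5)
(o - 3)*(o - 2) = o^2 - 5*o + 6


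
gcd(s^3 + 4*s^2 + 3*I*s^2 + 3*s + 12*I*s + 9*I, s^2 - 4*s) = 1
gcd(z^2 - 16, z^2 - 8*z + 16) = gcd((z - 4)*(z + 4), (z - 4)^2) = z - 4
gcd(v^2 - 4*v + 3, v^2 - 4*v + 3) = v^2 - 4*v + 3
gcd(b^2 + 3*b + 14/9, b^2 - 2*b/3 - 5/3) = 1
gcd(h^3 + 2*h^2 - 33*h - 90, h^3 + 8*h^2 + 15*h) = h^2 + 8*h + 15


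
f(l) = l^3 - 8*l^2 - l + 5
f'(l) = 3*l^2 - 16*l - 1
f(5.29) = -76.13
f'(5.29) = -1.69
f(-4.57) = -252.95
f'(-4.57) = 134.77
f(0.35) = 3.71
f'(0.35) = -6.23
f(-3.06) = -95.50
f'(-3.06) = 76.05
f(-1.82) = -25.71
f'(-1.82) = 38.06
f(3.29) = -49.27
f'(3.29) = -21.17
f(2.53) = -32.54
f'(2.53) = -22.28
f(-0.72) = 1.20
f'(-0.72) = 12.08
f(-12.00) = -2863.00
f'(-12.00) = 623.00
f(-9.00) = -1363.00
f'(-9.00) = 386.00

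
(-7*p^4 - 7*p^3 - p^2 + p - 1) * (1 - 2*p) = 14*p^5 + 7*p^4 - 5*p^3 - 3*p^2 + 3*p - 1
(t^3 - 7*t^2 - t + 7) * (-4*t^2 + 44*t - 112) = -4*t^5 + 72*t^4 - 416*t^3 + 712*t^2 + 420*t - 784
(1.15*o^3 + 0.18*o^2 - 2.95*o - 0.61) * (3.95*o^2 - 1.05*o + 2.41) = 4.5425*o^5 - 0.4965*o^4 - 9.07*o^3 + 1.1218*o^2 - 6.469*o - 1.4701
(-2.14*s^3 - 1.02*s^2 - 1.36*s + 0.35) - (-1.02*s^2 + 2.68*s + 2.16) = -2.14*s^3 - 4.04*s - 1.81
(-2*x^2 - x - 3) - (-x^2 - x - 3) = -x^2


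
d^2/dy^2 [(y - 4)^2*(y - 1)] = 6*y - 18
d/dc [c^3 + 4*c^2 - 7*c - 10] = 3*c^2 + 8*c - 7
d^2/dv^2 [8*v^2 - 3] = 16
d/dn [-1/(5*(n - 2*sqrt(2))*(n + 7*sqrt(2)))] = (2*n/5 + sqrt(2))/((n - 2*sqrt(2))^2*(n + 7*sqrt(2))^2)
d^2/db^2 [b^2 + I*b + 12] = 2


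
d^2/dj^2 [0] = 0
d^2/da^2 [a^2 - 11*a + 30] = 2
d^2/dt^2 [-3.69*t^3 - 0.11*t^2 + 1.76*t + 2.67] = -22.14*t - 0.22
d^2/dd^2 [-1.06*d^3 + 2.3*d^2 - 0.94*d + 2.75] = 4.6 - 6.36*d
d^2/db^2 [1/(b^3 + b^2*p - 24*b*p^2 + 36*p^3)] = 2*(-(3*b + p)*(b^3 + b^2*p - 24*b*p^2 + 36*p^3) + (3*b^2 + 2*b*p - 24*p^2)^2)/(b^3 + b^2*p - 24*b*p^2 + 36*p^3)^3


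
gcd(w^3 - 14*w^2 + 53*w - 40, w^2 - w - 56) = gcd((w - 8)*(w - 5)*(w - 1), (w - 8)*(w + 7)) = w - 8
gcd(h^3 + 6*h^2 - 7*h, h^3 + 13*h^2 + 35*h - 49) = h^2 + 6*h - 7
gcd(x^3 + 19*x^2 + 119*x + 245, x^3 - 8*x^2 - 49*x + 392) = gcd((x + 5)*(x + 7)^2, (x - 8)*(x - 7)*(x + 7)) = x + 7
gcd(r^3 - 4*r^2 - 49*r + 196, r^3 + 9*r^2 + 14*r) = r + 7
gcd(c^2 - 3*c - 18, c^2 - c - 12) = c + 3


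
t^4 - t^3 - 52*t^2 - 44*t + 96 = (t - 8)*(t - 1)*(t + 2)*(t + 6)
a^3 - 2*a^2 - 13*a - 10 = (a - 5)*(a + 1)*(a + 2)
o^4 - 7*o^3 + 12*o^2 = o^2*(o - 4)*(o - 3)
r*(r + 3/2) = r^2 + 3*r/2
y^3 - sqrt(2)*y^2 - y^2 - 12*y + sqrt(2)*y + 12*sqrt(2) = (y - 4)*(y + 3)*(y - sqrt(2))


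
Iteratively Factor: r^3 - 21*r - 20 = (r + 1)*(r^2 - r - 20) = (r + 1)*(r + 4)*(r - 5)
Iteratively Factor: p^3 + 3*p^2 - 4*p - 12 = (p + 2)*(p^2 + p - 6) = (p + 2)*(p + 3)*(p - 2)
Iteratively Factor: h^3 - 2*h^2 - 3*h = (h)*(h^2 - 2*h - 3) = h*(h - 3)*(h + 1)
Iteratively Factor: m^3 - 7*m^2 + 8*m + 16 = (m - 4)*(m^2 - 3*m - 4) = (m - 4)*(m + 1)*(m - 4)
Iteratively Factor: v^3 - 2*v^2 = (v)*(v^2 - 2*v) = v^2*(v - 2)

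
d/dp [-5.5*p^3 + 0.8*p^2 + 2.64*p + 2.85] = -16.5*p^2 + 1.6*p + 2.64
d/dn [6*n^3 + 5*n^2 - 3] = 2*n*(9*n + 5)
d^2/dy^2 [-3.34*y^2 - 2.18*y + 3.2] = -6.68000000000000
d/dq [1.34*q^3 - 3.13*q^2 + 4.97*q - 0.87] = 4.02*q^2 - 6.26*q + 4.97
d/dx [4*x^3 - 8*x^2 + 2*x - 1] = 12*x^2 - 16*x + 2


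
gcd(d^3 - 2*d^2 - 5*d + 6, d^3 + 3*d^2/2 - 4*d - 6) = d + 2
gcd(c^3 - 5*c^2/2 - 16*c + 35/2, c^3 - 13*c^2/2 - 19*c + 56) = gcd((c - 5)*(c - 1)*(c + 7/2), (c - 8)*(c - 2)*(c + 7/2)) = c + 7/2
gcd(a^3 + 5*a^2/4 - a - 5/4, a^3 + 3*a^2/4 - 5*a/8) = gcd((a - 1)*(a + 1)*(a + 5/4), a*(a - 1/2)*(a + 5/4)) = a + 5/4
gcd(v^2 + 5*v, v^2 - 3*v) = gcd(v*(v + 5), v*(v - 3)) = v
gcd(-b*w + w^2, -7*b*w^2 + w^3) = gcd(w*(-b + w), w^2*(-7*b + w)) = w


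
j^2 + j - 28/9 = (j - 4/3)*(j + 7/3)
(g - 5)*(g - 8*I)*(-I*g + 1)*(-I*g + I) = -g^4 + 6*g^3 + 7*I*g^3 - 13*g^2 - 42*I*g^2 + 48*g + 35*I*g - 40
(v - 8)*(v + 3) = v^2 - 5*v - 24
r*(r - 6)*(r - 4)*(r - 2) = r^4 - 12*r^3 + 44*r^2 - 48*r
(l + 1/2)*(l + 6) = l^2 + 13*l/2 + 3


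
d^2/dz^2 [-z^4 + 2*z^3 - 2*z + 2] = 12*z*(1 - z)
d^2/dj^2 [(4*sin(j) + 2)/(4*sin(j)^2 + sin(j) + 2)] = 2*(-288*sin(j)^5 - 56*sin(j)^4 + 131*sin(j)^2 + 193*sin(j) - 117*sin(3*j) + 16*sin(5*j) - 22)/(4*sin(j)^2 + sin(j) + 2)^3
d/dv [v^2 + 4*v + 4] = 2*v + 4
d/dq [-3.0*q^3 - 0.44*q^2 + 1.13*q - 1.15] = -9.0*q^2 - 0.88*q + 1.13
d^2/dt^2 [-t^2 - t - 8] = -2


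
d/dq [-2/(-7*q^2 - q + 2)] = 2*(-14*q - 1)/(7*q^2 + q - 2)^2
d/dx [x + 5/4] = 1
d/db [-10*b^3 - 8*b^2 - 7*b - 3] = -30*b^2 - 16*b - 7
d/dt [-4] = 0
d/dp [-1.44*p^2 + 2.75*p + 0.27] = 2.75 - 2.88*p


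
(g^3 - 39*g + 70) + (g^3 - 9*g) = 2*g^3 - 48*g + 70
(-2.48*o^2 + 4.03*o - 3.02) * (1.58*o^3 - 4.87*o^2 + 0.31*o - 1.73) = -3.9184*o^5 + 18.445*o^4 - 25.1665*o^3 + 20.2471*o^2 - 7.9081*o + 5.2246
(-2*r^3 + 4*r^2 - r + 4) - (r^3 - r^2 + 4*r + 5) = -3*r^3 + 5*r^2 - 5*r - 1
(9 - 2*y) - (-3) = 12 - 2*y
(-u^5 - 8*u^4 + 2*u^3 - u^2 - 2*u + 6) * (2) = -2*u^5 - 16*u^4 + 4*u^3 - 2*u^2 - 4*u + 12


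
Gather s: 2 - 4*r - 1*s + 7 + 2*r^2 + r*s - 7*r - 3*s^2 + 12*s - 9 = 2*r^2 - 11*r - 3*s^2 + s*(r + 11)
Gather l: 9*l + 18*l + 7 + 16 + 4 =27*l + 27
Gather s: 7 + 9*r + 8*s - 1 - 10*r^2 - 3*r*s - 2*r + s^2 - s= -10*r^2 + 7*r + s^2 + s*(7 - 3*r) + 6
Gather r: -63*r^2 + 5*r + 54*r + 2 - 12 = -63*r^2 + 59*r - 10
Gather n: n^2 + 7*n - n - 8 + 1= n^2 + 6*n - 7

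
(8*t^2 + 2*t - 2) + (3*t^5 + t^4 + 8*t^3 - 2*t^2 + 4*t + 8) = 3*t^5 + t^4 + 8*t^3 + 6*t^2 + 6*t + 6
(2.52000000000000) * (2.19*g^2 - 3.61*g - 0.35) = 5.5188*g^2 - 9.0972*g - 0.882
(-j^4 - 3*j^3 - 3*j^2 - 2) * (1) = -j^4 - 3*j^3 - 3*j^2 - 2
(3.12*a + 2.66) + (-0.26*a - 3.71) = 2.86*a - 1.05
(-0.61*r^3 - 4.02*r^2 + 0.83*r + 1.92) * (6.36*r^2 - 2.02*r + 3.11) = -3.8796*r^5 - 24.335*r^4 + 11.5021*r^3 - 1.9676*r^2 - 1.2971*r + 5.9712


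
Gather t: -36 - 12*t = -12*t - 36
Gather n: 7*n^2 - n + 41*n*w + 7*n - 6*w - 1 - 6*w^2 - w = 7*n^2 + n*(41*w + 6) - 6*w^2 - 7*w - 1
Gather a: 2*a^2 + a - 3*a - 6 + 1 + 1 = 2*a^2 - 2*a - 4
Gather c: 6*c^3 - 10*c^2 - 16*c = 6*c^3 - 10*c^2 - 16*c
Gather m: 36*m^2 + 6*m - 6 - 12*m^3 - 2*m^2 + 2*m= -12*m^3 + 34*m^2 + 8*m - 6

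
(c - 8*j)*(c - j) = c^2 - 9*c*j + 8*j^2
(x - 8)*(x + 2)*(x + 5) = x^3 - x^2 - 46*x - 80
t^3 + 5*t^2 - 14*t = t*(t - 2)*(t + 7)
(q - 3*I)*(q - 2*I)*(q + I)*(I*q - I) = I*q^4 + 4*q^3 - I*q^3 - 4*q^2 - I*q^2 + 6*q + I*q - 6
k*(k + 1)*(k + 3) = k^3 + 4*k^2 + 3*k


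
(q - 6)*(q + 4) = q^2 - 2*q - 24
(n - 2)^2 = n^2 - 4*n + 4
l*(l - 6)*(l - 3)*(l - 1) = l^4 - 10*l^3 + 27*l^2 - 18*l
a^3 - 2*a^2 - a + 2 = (a - 2)*(a - 1)*(a + 1)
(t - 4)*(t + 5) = t^2 + t - 20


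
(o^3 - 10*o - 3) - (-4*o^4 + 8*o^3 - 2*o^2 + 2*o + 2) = 4*o^4 - 7*o^3 + 2*o^2 - 12*o - 5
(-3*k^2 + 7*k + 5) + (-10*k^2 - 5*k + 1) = -13*k^2 + 2*k + 6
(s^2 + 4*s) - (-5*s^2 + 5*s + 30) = 6*s^2 - s - 30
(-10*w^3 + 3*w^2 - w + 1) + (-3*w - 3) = -10*w^3 + 3*w^2 - 4*w - 2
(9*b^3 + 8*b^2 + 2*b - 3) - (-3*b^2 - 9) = 9*b^3 + 11*b^2 + 2*b + 6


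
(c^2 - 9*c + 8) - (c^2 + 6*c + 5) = 3 - 15*c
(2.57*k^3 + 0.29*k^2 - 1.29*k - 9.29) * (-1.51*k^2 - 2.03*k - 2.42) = -3.8807*k^5 - 5.655*k^4 - 4.8602*k^3 + 15.9448*k^2 + 21.9805*k + 22.4818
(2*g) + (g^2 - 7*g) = g^2 - 5*g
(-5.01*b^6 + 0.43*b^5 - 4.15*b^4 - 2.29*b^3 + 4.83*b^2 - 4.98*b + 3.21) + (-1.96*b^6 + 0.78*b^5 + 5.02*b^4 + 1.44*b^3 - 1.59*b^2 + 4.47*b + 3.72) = -6.97*b^6 + 1.21*b^5 + 0.869999999999999*b^4 - 0.85*b^3 + 3.24*b^2 - 0.510000000000001*b + 6.93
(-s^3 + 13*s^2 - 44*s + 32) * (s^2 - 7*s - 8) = -s^5 + 20*s^4 - 127*s^3 + 236*s^2 + 128*s - 256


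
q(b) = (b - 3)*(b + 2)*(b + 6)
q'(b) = (b - 3)*(b + 2) + (b - 3)*(b + 6) + (b + 2)*(b + 6)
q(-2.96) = 17.39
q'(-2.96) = -15.32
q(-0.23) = -32.99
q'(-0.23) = -14.14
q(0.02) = -36.24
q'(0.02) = -11.80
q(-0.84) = -22.98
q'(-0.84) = -18.28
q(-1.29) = -14.35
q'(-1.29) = -19.91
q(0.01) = -36.12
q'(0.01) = -11.90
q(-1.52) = -9.72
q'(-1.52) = -20.27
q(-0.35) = -31.23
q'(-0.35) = -15.13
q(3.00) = 0.00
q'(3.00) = 45.00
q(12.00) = 2268.00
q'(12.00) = 540.00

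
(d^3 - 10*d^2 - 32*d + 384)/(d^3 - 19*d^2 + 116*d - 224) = (d^2 - 2*d - 48)/(d^2 - 11*d + 28)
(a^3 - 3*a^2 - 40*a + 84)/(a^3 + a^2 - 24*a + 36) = (a - 7)/(a - 3)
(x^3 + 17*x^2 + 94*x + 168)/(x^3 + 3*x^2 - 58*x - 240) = (x^2 + 11*x + 28)/(x^2 - 3*x - 40)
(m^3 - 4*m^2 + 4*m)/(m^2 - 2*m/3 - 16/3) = 3*m*(-m^2 + 4*m - 4)/(-3*m^2 + 2*m + 16)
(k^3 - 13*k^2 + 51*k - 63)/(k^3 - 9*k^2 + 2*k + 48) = (k^2 - 10*k + 21)/(k^2 - 6*k - 16)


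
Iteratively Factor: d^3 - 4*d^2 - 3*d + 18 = (d - 3)*(d^2 - d - 6) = (d - 3)^2*(d + 2)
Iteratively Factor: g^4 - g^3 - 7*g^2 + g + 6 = (g - 3)*(g^3 + 2*g^2 - g - 2) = (g - 3)*(g - 1)*(g^2 + 3*g + 2) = (g - 3)*(g - 1)*(g + 2)*(g + 1)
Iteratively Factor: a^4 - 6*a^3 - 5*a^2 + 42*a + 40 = (a - 4)*(a^3 - 2*a^2 - 13*a - 10) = (a - 4)*(a + 2)*(a^2 - 4*a - 5) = (a - 5)*(a - 4)*(a + 2)*(a + 1)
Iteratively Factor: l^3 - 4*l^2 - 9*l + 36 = (l + 3)*(l^2 - 7*l + 12) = (l - 4)*(l + 3)*(l - 3)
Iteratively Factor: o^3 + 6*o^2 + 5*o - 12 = (o + 3)*(o^2 + 3*o - 4) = (o - 1)*(o + 3)*(o + 4)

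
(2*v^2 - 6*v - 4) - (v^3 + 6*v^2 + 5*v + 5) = -v^3 - 4*v^2 - 11*v - 9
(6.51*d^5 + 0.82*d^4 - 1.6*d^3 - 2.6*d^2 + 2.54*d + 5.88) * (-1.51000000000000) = -9.8301*d^5 - 1.2382*d^4 + 2.416*d^3 + 3.926*d^2 - 3.8354*d - 8.8788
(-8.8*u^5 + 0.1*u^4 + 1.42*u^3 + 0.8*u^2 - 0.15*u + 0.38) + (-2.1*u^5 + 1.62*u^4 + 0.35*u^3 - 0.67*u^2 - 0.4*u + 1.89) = -10.9*u^5 + 1.72*u^4 + 1.77*u^3 + 0.13*u^2 - 0.55*u + 2.27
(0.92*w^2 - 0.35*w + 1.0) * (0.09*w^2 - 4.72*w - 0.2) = 0.0828*w^4 - 4.3739*w^3 + 1.558*w^2 - 4.65*w - 0.2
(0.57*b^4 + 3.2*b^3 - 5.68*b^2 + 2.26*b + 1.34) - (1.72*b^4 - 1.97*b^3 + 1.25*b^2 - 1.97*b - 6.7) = -1.15*b^4 + 5.17*b^3 - 6.93*b^2 + 4.23*b + 8.04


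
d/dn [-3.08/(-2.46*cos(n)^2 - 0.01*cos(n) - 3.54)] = (15.1536*cos(n) + 0.0308)*sin(n)/(2.46*cos(n)^2 + 0.01*cos(n) + 3.54)^2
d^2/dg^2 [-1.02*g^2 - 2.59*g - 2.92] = -2.04000000000000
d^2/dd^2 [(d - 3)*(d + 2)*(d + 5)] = 6*d + 8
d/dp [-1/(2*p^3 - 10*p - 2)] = (3*p^2 - 5)/(2*(-p^3 + 5*p + 1)^2)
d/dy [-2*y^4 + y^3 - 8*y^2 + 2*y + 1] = -8*y^3 + 3*y^2 - 16*y + 2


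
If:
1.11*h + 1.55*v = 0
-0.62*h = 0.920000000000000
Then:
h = -1.48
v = 1.06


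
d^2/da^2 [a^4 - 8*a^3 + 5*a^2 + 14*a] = 12*a^2 - 48*a + 10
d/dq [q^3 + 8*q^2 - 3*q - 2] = 3*q^2 + 16*q - 3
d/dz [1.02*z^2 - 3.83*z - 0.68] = 2.04*z - 3.83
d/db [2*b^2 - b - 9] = 4*b - 1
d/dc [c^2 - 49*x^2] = 2*c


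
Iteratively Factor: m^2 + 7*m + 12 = (m + 3)*(m + 4)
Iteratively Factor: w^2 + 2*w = (w)*(w + 2)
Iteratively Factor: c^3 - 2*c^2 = (c - 2)*(c^2) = c*(c - 2)*(c)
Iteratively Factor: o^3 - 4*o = (o)*(o^2 - 4) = o*(o - 2)*(o + 2)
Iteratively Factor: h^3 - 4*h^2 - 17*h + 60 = (h + 4)*(h^2 - 8*h + 15) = (h - 5)*(h + 4)*(h - 3)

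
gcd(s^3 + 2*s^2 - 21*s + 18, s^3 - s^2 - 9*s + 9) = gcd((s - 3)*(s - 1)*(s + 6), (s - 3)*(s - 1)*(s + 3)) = s^2 - 4*s + 3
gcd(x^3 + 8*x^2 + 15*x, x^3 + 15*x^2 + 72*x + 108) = x + 3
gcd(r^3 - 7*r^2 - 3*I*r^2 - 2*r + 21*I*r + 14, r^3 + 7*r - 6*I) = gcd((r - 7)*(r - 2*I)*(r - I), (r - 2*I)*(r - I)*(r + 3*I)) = r^2 - 3*I*r - 2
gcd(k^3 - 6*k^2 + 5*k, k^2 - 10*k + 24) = 1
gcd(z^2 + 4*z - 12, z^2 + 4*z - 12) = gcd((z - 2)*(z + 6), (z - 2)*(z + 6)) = z^2 + 4*z - 12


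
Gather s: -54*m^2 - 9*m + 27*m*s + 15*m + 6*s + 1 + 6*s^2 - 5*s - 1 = -54*m^2 + 6*m + 6*s^2 + s*(27*m + 1)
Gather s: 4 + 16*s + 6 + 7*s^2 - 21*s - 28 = 7*s^2 - 5*s - 18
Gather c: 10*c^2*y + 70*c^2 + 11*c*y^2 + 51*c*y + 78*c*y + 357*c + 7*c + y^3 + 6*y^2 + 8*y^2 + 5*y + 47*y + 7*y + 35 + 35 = c^2*(10*y + 70) + c*(11*y^2 + 129*y + 364) + y^3 + 14*y^2 + 59*y + 70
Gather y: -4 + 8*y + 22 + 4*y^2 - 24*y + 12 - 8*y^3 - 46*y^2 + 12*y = -8*y^3 - 42*y^2 - 4*y + 30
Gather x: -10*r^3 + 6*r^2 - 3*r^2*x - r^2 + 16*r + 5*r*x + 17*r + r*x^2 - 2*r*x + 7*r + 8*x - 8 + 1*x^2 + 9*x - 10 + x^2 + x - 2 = -10*r^3 + 5*r^2 + 40*r + x^2*(r + 2) + x*(-3*r^2 + 3*r + 18) - 20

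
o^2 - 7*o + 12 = (o - 4)*(o - 3)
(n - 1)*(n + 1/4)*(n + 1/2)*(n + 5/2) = n^4 + 9*n^3/4 - 5*n^2/4 - 27*n/16 - 5/16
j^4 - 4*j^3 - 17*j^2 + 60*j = j*(j - 5)*(j - 3)*(j + 4)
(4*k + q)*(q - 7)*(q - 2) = 4*k*q^2 - 36*k*q + 56*k + q^3 - 9*q^2 + 14*q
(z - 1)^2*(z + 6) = z^3 + 4*z^2 - 11*z + 6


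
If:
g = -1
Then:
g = -1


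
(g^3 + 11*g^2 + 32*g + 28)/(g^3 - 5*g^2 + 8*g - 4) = (g^3 + 11*g^2 + 32*g + 28)/(g^3 - 5*g^2 + 8*g - 4)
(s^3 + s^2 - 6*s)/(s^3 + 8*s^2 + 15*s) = (s - 2)/(s + 5)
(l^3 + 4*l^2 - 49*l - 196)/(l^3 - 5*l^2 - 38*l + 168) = (l^2 + 11*l + 28)/(l^2 + 2*l - 24)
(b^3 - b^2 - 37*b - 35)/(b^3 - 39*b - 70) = (b + 1)/(b + 2)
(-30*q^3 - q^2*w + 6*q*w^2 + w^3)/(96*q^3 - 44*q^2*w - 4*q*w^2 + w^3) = (-15*q^2 - 8*q*w - w^2)/(48*q^2 + 2*q*w - w^2)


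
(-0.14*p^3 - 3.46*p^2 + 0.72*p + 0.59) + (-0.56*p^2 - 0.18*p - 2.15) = -0.14*p^3 - 4.02*p^2 + 0.54*p - 1.56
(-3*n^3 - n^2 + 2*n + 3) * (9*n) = -27*n^4 - 9*n^3 + 18*n^2 + 27*n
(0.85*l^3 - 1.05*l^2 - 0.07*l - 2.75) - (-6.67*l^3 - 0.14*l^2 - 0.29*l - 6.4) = 7.52*l^3 - 0.91*l^2 + 0.22*l + 3.65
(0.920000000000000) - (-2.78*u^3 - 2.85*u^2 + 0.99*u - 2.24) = 2.78*u^3 + 2.85*u^2 - 0.99*u + 3.16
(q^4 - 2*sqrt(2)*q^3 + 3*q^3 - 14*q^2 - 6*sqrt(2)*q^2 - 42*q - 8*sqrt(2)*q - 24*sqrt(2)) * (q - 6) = q^5 - 3*q^4 - 2*sqrt(2)*q^4 - 32*q^3 + 6*sqrt(2)*q^3 + 28*sqrt(2)*q^2 + 42*q^2 + 24*sqrt(2)*q + 252*q + 144*sqrt(2)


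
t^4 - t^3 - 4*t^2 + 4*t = t*(t - 2)*(t - 1)*(t + 2)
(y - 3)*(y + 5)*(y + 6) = y^3 + 8*y^2 - 3*y - 90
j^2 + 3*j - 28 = (j - 4)*(j + 7)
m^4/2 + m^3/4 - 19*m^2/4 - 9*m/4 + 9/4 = (m/2 + 1/2)*(m - 3)*(m - 1/2)*(m + 3)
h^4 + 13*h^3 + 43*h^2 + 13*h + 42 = (h + 6)*(h + 7)*(h - I)*(h + I)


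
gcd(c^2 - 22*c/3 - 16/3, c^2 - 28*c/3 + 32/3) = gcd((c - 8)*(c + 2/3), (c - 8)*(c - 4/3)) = c - 8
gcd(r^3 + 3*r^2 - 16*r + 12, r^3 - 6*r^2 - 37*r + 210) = r + 6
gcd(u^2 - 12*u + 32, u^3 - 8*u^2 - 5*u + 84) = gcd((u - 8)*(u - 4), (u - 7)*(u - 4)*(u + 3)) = u - 4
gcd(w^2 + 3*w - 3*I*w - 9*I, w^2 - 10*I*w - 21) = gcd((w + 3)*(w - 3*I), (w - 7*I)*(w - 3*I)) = w - 3*I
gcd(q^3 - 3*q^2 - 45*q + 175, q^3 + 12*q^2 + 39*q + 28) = q + 7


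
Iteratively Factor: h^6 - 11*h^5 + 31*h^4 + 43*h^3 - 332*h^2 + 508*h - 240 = (h - 1)*(h^5 - 10*h^4 + 21*h^3 + 64*h^2 - 268*h + 240) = (h - 1)*(h + 3)*(h^4 - 13*h^3 + 60*h^2 - 116*h + 80) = (h - 4)*(h - 1)*(h + 3)*(h^3 - 9*h^2 + 24*h - 20) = (h - 4)*(h - 2)*(h - 1)*(h + 3)*(h^2 - 7*h + 10) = (h - 4)*(h - 2)^2*(h - 1)*(h + 3)*(h - 5)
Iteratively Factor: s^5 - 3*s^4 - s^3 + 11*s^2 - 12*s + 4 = (s - 1)*(s^4 - 2*s^3 - 3*s^2 + 8*s - 4) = (s - 1)*(s + 2)*(s^3 - 4*s^2 + 5*s - 2) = (s - 2)*(s - 1)*(s + 2)*(s^2 - 2*s + 1) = (s - 2)*(s - 1)^2*(s + 2)*(s - 1)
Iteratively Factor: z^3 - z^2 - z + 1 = (z - 1)*(z^2 - 1) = (z - 1)*(z + 1)*(z - 1)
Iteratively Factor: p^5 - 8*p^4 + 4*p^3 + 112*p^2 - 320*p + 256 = (p - 4)*(p^4 - 4*p^3 - 12*p^2 + 64*p - 64) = (p - 4)*(p + 4)*(p^3 - 8*p^2 + 20*p - 16) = (p - 4)*(p - 2)*(p + 4)*(p^2 - 6*p + 8) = (p - 4)*(p - 2)^2*(p + 4)*(p - 4)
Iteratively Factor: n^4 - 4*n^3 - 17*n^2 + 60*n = (n + 4)*(n^3 - 8*n^2 + 15*n) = n*(n + 4)*(n^2 - 8*n + 15) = n*(n - 3)*(n + 4)*(n - 5)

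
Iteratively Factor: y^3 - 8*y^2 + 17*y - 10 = (y - 1)*(y^2 - 7*y + 10) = (y - 5)*(y - 1)*(y - 2)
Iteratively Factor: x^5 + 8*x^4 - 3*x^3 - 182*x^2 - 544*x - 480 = (x + 3)*(x^4 + 5*x^3 - 18*x^2 - 128*x - 160) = (x - 5)*(x + 3)*(x^3 + 10*x^2 + 32*x + 32) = (x - 5)*(x + 3)*(x + 4)*(x^2 + 6*x + 8) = (x - 5)*(x + 3)*(x + 4)^2*(x + 2)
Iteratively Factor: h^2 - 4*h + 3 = (h - 1)*(h - 3)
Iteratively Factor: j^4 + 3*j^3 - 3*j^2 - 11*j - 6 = (j - 2)*(j^3 + 5*j^2 + 7*j + 3) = (j - 2)*(j + 3)*(j^2 + 2*j + 1) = (j - 2)*(j + 1)*(j + 3)*(j + 1)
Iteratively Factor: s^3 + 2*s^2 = (s)*(s^2 + 2*s) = s*(s + 2)*(s)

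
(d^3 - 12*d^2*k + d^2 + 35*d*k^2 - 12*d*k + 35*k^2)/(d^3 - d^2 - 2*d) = (d^2 - 12*d*k + 35*k^2)/(d*(d - 2))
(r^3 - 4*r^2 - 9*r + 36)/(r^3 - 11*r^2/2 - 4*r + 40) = 2*(r^2 - 9)/(2*r^2 - 3*r - 20)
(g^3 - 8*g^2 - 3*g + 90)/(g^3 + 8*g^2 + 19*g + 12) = (g^2 - 11*g + 30)/(g^2 + 5*g + 4)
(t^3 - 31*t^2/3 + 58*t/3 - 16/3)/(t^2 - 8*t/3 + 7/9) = 3*(t^2 - 10*t + 16)/(3*t - 7)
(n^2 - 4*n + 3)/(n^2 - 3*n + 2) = (n - 3)/(n - 2)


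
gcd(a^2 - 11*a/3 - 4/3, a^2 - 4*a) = a - 4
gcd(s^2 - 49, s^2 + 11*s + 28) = s + 7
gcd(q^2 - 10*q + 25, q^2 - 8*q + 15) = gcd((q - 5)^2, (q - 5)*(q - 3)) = q - 5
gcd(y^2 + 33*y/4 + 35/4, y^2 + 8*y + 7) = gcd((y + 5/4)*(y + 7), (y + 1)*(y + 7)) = y + 7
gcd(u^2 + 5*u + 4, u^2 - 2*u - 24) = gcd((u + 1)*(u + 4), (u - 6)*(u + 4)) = u + 4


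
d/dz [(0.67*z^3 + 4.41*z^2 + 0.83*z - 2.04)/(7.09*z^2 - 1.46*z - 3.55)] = (4.7503*z^4 - 1.9564*z^3 - 19.4588*z^2 - 2.3838*z - 5.9249)/(50.2681*z^4 - 20.7028*z^3 - 48.2074*z^2 + 10.366*z + 12.6025)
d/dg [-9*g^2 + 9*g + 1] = 9 - 18*g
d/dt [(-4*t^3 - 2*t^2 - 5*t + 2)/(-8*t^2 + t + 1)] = (32*t^4 - 8*t^3 - 54*t^2 + 28*t - 7)/(64*t^4 - 16*t^3 - 15*t^2 + 2*t + 1)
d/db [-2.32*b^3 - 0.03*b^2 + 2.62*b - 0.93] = -6.96*b^2 - 0.06*b + 2.62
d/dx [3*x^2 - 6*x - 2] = 6*x - 6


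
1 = 1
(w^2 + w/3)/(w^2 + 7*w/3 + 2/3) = w/(w + 2)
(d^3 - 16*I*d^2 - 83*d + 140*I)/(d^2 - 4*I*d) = d - 12*I - 35/d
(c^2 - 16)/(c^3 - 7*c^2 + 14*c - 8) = (c + 4)/(c^2 - 3*c + 2)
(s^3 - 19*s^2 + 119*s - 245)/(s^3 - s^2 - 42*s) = (s^2 - 12*s + 35)/(s*(s + 6))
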